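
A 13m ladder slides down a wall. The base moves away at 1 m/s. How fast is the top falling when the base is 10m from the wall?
10√69/69 ≈ 1.204 m/s

x² + y² = 13²
2x·dx/dt + 2y·dy/dt = 0
dy/dt = -x/y · dx/dt = -10/√69 · 1 = -10√69/69 m/s
The top is descending at 10√69/69 ≈ 1.204 m/s.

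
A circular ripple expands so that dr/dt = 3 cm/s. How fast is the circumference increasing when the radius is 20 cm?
6π cm/s

C = 2πr
dC/dt = 2π · dr/dt = 2π · 3 = 6π cm/s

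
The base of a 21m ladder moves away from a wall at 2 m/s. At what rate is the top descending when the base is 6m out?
4√5/15 ≈ 0.5963 m/s

x² + y² = 21²
2x·dx/dt + 2y·dy/dt = 0
dy/dt = -x/y · dx/dt = -6/(9√5) · 2 = -4√5/15 m/s
The top is descending at 4√5/15 ≈ 0.5963 m/s.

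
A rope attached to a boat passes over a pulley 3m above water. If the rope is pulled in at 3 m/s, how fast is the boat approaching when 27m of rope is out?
27√5/20 ≈ 3.019 m/s

rope² = x² + 3²
x = √(27² - 3²) = 12√5
dx/dt = (rope/x) · d(rope)/dt = (27/(12√5)) · (-3) = -27√5/20 m/s
The boat approaches at 27√5/20 ≈ 3.019 m/s.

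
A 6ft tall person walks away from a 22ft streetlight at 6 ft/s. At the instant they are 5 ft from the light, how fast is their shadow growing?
9/4 ft/s

By similar triangles: 22/(x+s) = 6/s
Solving: s = 6x/16
ds/dt = 6/16 · dx/dt = 3/8 · 6 = 9/4 ft/s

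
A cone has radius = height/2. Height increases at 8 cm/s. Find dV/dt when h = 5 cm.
50π cm³/s

V = (1/3)π(h/2)²h = πh³/12
dV/dt = πh²/4 · 8
At h = 5: dV/dt = 50π cm³/s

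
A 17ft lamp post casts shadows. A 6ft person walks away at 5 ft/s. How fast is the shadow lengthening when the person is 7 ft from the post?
30/11 ft/s

By similar triangles: 17/(x+s) = 6/s
Solving: s = 6x/11
ds/dt = 6/11 · dx/dt = 6/11 · 5 = 30/11 ft/s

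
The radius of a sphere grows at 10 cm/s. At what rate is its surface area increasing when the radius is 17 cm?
1360π cm²/s

S = 4πr²
dS/dt = dS/dr · dr/dt = 8πr · 10
At r = 17: dS/dt = 1360π cm²/s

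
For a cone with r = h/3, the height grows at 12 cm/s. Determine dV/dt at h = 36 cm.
1728π cm³/s

V = (1/3)π(h/3)²h = πh³/27
dV/dt = πh²/9 · 12
At h = 36: dV/dt = 1728π cm³/s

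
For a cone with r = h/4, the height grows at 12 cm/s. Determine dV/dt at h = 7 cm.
147π/4 cm³/s

V = (1/3)π(h/4)²h = πh³/48
dV/dt = πh²/16 · 12
At h = 7: dV/dt = 147π/4 cm³/s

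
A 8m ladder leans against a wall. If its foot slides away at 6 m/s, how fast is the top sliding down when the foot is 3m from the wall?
18√55/55 ≈ 2.427 m/s

x² + y² = 8²
2x·dx/dt + 2y·dy/dt = 0
dy/dt = -x/y · dx/dt = -3/√55 · 6 = -18√55/55 m/s
The top is descending at 18√55/55 ≈ 2.427 m/s.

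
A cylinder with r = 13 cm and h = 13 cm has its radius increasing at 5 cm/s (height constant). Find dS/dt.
390π cm²/s

S = 2πrh + 2πr² (lateral + bases)
dS/dt = (2πh + 4πr)·dr/dt = (2π·13 + 4π·13)·5
= 390π cm²/s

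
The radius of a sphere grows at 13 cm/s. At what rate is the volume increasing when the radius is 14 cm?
10192π cm³/s

V = (4/3)πr³
dV/dt = dV/dr · dr/dt = 4πr² · 13
At r = 14: dV/dt = 10192π cm³/s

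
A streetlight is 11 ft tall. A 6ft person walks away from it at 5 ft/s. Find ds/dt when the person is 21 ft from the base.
6 ft/s

By similar triangles: 11/(x+s) = 6/s
Solving: s = 6x/5
ds/dt = 6/5 · dx/dt = 6/5 · 5 = 6 ft/s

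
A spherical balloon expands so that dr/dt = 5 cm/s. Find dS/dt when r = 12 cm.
480π cm²/s

S = 4πr²
dS/dt = dS/dr · dr/dt = 8πr · 5
At r = 12: dS/dt = 480π cm²/s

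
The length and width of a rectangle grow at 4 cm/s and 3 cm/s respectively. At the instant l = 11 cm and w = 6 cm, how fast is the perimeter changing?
14 cm/s

P = 2(l + w)
dP/dt = 2(dl/dt + dw/dt) = 2(4 + 3) = 14 cm/s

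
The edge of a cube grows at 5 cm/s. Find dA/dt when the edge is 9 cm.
540 cm²/s

A = 6s²
dA/dt = 12s · ds/dt = 12·9·5 = 540 cm²/s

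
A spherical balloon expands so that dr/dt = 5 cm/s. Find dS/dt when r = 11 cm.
440π cm²/s

S = 4πr²
dS/dt = dS/dr · dr/dt = 8πr · 5
At r = 11: dS/dt = 440π cm²/s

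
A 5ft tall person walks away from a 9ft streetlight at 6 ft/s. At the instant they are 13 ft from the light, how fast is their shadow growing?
15/2 ft/s

By similar triangles: 9/(x+s) = 5/s
Solving: s = 5x/4
ds/dt = 5/4 · dx/dt = 5/4 · 6 = 15/2 ft/s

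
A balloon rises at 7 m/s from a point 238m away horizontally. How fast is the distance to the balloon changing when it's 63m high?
63√1237/1237 ≈ 1.791 m/s

z² = 238² + y²
z = √(238² + 63²) = 7√1237
dz/dt = y/z · dy/dt = 63/(7√1237) · 7 = 63√1237/1237 ≈ 1.791 m/s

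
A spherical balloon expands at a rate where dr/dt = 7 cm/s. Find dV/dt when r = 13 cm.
4732π cm³/s

V = (4/3)πr³
dV/dt = dV/dr · dr/dt = 4πr² · 7
At r = 13: dV/dt = 4732π cm³/s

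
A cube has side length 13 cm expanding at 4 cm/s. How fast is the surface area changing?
624 cm²/s

A = 6s²
dA/dt = 12s · ds/dt = 12·13·4 = 624 cm²/s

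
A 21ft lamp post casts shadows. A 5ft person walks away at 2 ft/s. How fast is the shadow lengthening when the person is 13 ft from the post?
5/8 ft/s

By similar triangles: 21/(x+s) = 5/s
Solving: s = 5x/16
ds/dt = 5/16 · dx/dt = 5/16 · 2 = 5/8 ft/s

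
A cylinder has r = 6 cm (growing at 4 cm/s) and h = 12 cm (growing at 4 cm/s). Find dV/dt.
720π cm³/s

V = πr²h
dV/dt = 2πrh·dr/dt + πr²·dh/dt
= 2π(6)(12)(4) + π(6)²(4)
= 720π cm³/s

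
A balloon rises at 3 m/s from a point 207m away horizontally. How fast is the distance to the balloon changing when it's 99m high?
33√26/130 ≈ 1.294 m/s

z² = 207² + y²
z = √(207² + 99²) = 45√26
dz/dt = y/z · dy/dt = 99/(45√26) · 3 = 33√26/130 ≈ 1.294 m/s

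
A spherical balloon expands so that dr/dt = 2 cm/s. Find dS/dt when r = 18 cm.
288π cm²/s

S = 4πr²
dS/dt = dS/dr · dr/dt = 8πr · 2
At r = 18: dS/dt = 288π cm²/s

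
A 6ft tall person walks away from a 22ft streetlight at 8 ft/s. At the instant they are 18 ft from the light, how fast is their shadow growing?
3 ft/s

By similar triangles: 22/(x+s) = 6/s
Solving: s = 6x/16
ds/dt = 6/16 · dx/dt = 3/8 · 8 = 3 ft/s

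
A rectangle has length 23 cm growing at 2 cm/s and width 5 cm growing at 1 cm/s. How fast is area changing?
33 cm²/s

A = lw
dA/dt = w·dl/dt + l·dw/dt = 5·2 + 23·1 = 33 cm²/s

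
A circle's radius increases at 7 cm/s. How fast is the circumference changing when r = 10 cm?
14π cm/s

C = 2πr
dC/dt = 2π · dr/dt = 2π · 7 = 14π cm/s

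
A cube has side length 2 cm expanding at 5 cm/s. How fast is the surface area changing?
120 cm²/s

A = 6s²
dA/dt = 12s · ds/dt = 12·2·5 = 120 cm²/s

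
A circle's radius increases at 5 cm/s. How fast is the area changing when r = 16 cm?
160π cm²/s

A = πr²
dA/dt = 2πr · dr/dt = 2π(16)(5) = 160π cm²/s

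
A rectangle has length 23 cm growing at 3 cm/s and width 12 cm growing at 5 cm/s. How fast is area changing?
151 cm²/s

A = lw
dA/dt = w·dl/dt + l·dw/dt = 12·3 + 23·5 = 151 cm²/s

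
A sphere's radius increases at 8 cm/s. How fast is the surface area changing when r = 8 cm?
512π cm²/s

S = 4πr²
dS/dt = dS/dr · dr/dt = 8πr · 8
At r = 8: dS/dt = 512π cm²/s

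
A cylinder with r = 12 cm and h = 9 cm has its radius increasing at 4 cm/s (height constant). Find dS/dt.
264π cm²/s

S = 2πrh + 2πr² (lateral + bases)
dS/dt = (2πh + 4πr)·dr/dt = (2π·9 + 4π·12)·4
= 264π cm²/s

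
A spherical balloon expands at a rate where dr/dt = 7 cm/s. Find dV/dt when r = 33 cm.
30492π cm³/s

V = (4/3)πr³
dV/dt = dV/dr · dr/dt = 4πr² · 7
At r = 33: dV/dt = 30492π cm³/s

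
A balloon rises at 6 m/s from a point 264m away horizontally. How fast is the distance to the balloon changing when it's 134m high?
402√21913/21913 ≈ 2.716 m/s

z² = 264² + y²
z = √(264² + 134²) = 2√21913
dz/dt = y/z · dy/dt = 134/(2√21913) · 6 = 402√21913/21913 ≈ 2.716 m/s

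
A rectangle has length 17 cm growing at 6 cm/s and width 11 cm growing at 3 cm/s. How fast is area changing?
117 cm²/s

A = lw
dA/dt = w·dl/dt + l·dw/dt = 11·6 + 17·3 = 117 cm²/s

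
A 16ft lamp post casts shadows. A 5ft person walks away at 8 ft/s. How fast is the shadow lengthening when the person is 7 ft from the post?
40/11 ft/s

By similar triangles: 16/(x+s) = 5/s
Solving: s = 5x/11
ds/dt = 5/11 · dx/dt = 5/11 · 8 = 40/11 ft/s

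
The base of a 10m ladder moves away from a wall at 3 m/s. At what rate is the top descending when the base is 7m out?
7√51/17 ≈ 2.941 m/s

x² + y² = 10²
2x·dx/dt + 2y·dy/dt = 0
dy/dt = -x/y · dx/dt = -7/√51 · 3 = -7√51/17 m/s
The top is descending at 7√51/17 ≈ 2.941 m/s.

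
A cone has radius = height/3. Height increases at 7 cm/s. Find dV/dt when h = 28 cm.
5488π/9 cm³/s

V = (1/3)π(h/3)²h = πh³/27
dV/dt = πh²/9 · 7
At h = 28: dV/dt = 5488π/9 cm³/s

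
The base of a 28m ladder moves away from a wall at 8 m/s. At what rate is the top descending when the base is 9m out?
72√703/703 ≈ 2.716 m/s

x² + y² = 28²
2x·dx/dt + 2y·dy/dt = 0
dy/dt = -x/y · dx/dt = -9/√703 · 8 = -72√703/703 m/s
The top is descending at 72√703/703 ≈ 2.716 m/s.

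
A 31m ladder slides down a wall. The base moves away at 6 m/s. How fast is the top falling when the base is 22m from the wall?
44√53/53 ≈ 6.044 m/s

x² + y² = 31²
2x·dx/dt + 2y·dy/dt = 0
dy/dt = -x/y · dx/dt = -22/(3√53) · 6 = -44√53/53 m/s
The top is descending at 44√53/53 ≈ 6.044 m/s.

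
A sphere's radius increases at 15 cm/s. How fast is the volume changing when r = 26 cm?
40560π cm³/s

V = (4/3)πr³
dV/dt = dV/dr · dr/dt = 4πr² · 15
At r = 26: dV/dt = 40560π cm³/s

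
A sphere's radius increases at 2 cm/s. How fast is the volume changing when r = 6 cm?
288π cm³/s

V = (4/3)πr³
dV/dt = dV/dr · dr/dt = 4πr² · 2
At r = 6: dV/dt = 288π cm³/s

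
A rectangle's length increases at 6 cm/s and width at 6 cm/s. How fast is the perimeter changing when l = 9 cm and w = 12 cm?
24 cm/s

P = 2(l + w)
dP/dt = 2(dl/dt + dw/dt) = 2(6 + 6) = 24 cm/s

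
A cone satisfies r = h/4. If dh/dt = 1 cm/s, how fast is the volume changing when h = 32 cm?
64π cm³/s

V = (1/3)π(h/4)²h = πh³/48
dV/dt = πh²/16 · 1
At h = 32: dV/dt = 64π cm³/s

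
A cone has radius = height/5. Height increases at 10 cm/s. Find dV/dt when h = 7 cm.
98π/5 cm³/s

V = (1/3)π(h/5)²h = πh³/75
dV/dt = πh²/25 · 10
At h = 7: dV/dt = 98π/5 cm³/s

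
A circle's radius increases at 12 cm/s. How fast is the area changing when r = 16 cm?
384π cm²/s

A = πr²
dA/dt = 2πr · dr/dt = 2π(16)(12) = 384π cm²/s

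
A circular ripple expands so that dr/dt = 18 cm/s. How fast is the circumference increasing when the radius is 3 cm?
36π cm/s

C = 2πr
dC/dt = 2π · dr/dt = 2π · 18 = 36π cm/s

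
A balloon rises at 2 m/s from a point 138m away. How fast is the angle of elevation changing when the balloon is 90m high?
0.010168 rad/s

tan(θ) = y/138
sec²(θ) · dθ/dt = (1/138) · dy/dt
dθ/dt = cos²(θ)/138 · 2 = 138/(138² + 90²) · 2
dθ/dt = 0.010168 rad/s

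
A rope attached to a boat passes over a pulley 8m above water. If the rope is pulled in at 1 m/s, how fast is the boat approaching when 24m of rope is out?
3√2/4 ≈ 1.061 m/s

rope² = x² + 8²
x = √(24² - 8²) = 16√2
dx/dt = (rope/x) · d(rope)/dt = (24/(16√2)) · (-1) = -3√2/4 m/s
The boat approaches at 3√2/4 ≈ 1.061 m/s.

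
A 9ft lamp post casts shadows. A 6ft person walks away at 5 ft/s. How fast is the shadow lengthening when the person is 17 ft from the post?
10 ft/s

By similar triangles: 9/(x+s) = 6/s
Solving: s = 6x/3
ds/dt = 6/3 · dx/dt = 2 · 5 = 10 ft/s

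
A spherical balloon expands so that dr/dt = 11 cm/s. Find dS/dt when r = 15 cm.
1320π cm²/s

S = 4πr²
dS/dt = dS/dr · dr/dt = 8πr · 11
At r = 15: dS/dt = 1320π cm²/s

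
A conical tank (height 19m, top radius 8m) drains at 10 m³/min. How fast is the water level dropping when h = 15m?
361/(1440π) ≈ 0.0798 m/min

r/h = 8/19, so r = (8/19)h
V = (1/3)πr²h = (1/3)π((8/19)h)²h = (64/1083)πh³
dV/dh = (64/361)πh²
dh/dt = (dV/dt)/(dV/dh) = -10/((64/361)π·15²) = -361/(1440π) m/min
The level is dropping at 361/(1440π) ≈ 0.0798 m/min.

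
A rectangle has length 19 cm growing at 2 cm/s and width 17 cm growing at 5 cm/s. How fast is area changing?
129 cm²/s

A = lw
dA/dt = w·dl/dt + l·dw/dt = 17·2 + 19·5 = 129 cm²/s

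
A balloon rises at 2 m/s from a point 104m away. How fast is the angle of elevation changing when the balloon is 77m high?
0.012422 rad/s

tan(θ) = y/104
sec²(θ) · dθ/dt = (1/104) · dy/dt
dθ/dt = cos²(θ)/104 · 2 = 104/(104² + 77²) · 2
dθ/dt = 0.012422 rad/s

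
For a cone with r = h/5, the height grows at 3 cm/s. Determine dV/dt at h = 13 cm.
507π/25 cm³/s

V = (1/3)π(h/5)²h = πh³/75
dV/dt = πh²/25 · 3
At h = 13: dV/dt = 507π/25 cm³/s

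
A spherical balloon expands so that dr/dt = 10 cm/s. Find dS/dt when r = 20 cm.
1600π cm²/s

S = 4πr²
dS/dt = dS/dr · dr/dt = 8πr · 10
At r = 20: dS/dt = 1600π cm²/s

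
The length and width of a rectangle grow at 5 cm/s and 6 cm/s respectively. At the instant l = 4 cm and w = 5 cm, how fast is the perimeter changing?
22 cm/s

P = 2(l + w)
dP/dt = 2(dl/dt + dw/dt) = 2(5 + 6) = 22 cm/s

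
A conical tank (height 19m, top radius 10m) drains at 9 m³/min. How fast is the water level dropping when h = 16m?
3249/(25600π) ≈ 0.0404 m/min

r/h = 10/19, so r = (10/19)h
V = (1/3)πr²h = (1/3)π((10/19)h)²h = (100/1083)πh³
dV/dh = (100/361)πh²
dh/dt = (dV/dt)/(dV/dh) = -9/((100/361)π·16²) = -3249/(25600π) m/min
The level is dropping at 3249/(25600π) ≈ 0.0404 m/min.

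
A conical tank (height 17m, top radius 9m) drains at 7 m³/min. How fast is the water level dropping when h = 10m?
2023/(8100π) ≈ 0.0795 m/min

r/h = 9/17, so r = (9/17)h
V = (1/3)πr²h = (1/3)π((9/17)h)²h = (27/289)πh³
dV/dh = (81/289)πh²
dh/dt = (dV/dt)/(dV/dh) = -7/((81/289)π·10²) = -2023/(8100π) m/min
The level is dropping at 2023/(8100π) ≈ 0.0795 m/min.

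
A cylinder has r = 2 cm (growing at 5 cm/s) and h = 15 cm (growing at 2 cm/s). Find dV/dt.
308π cm³/s

V = πr²h
dV/dt = 2πrh·dr/dt + πr²·dh/dt
= 2π(2)(15)(5) + π(2)²(2)
= 308π cm³/s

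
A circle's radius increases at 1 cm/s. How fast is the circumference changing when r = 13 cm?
2π cm/s

C = 2πr
dC/dt = 2π · dr/dt = 2π · 1 = 2π cm/s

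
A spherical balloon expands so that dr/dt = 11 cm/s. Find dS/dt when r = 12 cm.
1056π cm²/s

S = 4πr²
dS/dt = dS/dr · dr/dt = 8πr · 11
At r = 12: dS/dt = 1056π cm²/s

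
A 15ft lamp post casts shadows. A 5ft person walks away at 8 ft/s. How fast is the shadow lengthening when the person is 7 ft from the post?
4 ft/s

By similar triangles: 15/(x+s) = 5/s
Solving: s = 5x/10
ds/dt = 5/10 · dx/dt = 1/2 · 8 = 4 ft/s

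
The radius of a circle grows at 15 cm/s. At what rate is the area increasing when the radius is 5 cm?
150π cm²/s

A = πr²
dA/dt = 2πr · dr/dt = 2π(5)(15) = 150π cm²/s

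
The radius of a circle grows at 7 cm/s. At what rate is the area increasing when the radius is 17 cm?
238π cm²/s

A = πr²
dA/dt = 2πr · dr/dt = 2π(17)(7) = 238π cm²/s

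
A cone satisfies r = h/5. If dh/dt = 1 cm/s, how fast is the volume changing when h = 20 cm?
16π cm³/s

V = (1/3)π(h/5)²h = πh³/75
dV/dt = πh²/25 · 1
At h = 20: dV/dt = 16π cm³/s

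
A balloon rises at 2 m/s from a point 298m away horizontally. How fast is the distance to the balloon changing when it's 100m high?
100√24701/24701 ≈ 0.6363 m/s

z² = 298² + y²
z = √(298² + 100²) = 2√24701
dz/dt = y/z · dy/dt = 100/(2√24701) · 2 = 100√24701/24701 ≈ 0.6363 m/s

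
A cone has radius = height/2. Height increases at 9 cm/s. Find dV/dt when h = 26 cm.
1521π cm³/s

V = (1/3)π(h/2)²h = πh³/12
dV/dt = πh²/4 · 9
At h = 26: dV/dt = 1521π cm³/s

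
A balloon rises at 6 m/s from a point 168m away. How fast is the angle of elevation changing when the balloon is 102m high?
0.026095 rad/s

tan(θ) = y/168
sec²(θ) · dθ/dt = (1/168) · dy/dt
dθ/dt = cos²(θ)/168 · 6 = 168/(168² + 102²) · 6
dθ/dt = 0.026095 rad/s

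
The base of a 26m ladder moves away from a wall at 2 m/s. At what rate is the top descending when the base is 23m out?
46√3/21 ≈ 3.794 m/s

x² + y² = 26²
2x·dx/dt + 2y·dy/dt = 0
dy/dt = -x/y · dx/dt = -23/(7√3) · 2 = -46√3/21 m/s
The top is descending at 46√3/21 ≈ 3.794 m/s.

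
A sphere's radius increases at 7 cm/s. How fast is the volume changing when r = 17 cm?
8092π cm³/s

V = (4/3)πr³
dV/dt = dV/dr · dr/dt = 4πr² · 7
At r = 17: dV/dt = 8092π cm³/s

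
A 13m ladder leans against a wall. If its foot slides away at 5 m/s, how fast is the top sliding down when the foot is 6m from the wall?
30√133/133 ≈ 2.601 m/s

x² + y² = 13²
2x·dx/dt + 2y·dy/dt = 0
dy/dt = -x/y · dx/dt = -6/√133 · 5 = -30√133/133 m/s
The top is descending at 30√133/133 ≈ 2.601 m/s.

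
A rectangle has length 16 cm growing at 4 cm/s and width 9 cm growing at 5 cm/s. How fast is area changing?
116 cm²/s

A = lw
dA/dt = w·dl/dt + l·dw/dt = 9·4 + 16·5 = 116 cm²/s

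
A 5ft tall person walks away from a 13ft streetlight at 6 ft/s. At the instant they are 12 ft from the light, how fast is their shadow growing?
15/4 ft/s

By similar triangles: 13/(x+s) = 5/s
Solving: s = 5x/8
ds/dt = 5/8 · dx/dt = 5/8 · 6 = 15/4 ft/s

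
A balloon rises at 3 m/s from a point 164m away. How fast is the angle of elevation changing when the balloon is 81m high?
0.014705 rad/s

tan(θ) = y/164
sec²(θ) · dθ/dt = (1/164) · dy/dt
dθ/dt = cos²(θ)/164 · 3 = 164/(164² + 81²) · 3
dθ/dt = 0.014705 rad/s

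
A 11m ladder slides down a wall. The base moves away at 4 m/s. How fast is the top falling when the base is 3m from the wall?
3√7/7 ≈ 1.134 m/s

x² + y² = 11²
2x·dx/dt + 2y·dy/dt = 0
dy/dt = -x/y · dx/dt = -3/(4√7) · 4 = -3√7/7 m/s
The top is descending at 3√7/7 ≈ 1.134 m/s.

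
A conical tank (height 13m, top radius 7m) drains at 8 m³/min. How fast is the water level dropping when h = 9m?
1352/(3969π) ≈ 0.1084 m/min

r/h = 7/13, so r = (7/13)h
V = (1/3)πr²h = (1/3)π((7/13)h)²h = (49/507)πh³
dV/dh = (49/169)πh²
dh/dt = (dV/dt)/(dV/dh) = -8/((49/169)π·9²) = -1352/(3969π) m/min
The level is dropping at 1352/(3969π) ≈ 0.1084 m/min.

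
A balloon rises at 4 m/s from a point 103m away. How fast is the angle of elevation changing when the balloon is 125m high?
0.015705 rad/s

tan(θ) = y/103
sec²(θ) · dθ/dt = (1/103) · dy/dt
dθ/dt = cos²(θ)/103 · 4 = 103/(103² + 125²) · 4
dθ/dt = 0.015705 rad/s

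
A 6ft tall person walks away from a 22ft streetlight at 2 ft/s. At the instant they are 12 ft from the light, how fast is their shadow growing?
3/4 ft/s

By similar triangles: 22/(x+s) = 6/s
Solving: s = 6x/16
ds/dt = 6/16 · dx/dt = 3/8 · 2 = 3/4 ft/s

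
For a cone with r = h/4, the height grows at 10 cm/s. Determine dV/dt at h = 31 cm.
4805π/8 cm³/s

V = (1/3)π(h/4)²h = πh³/48
dV/dt = πh²/16 · 10
At h = 31: dV/dt = 4805π/8 cm³/s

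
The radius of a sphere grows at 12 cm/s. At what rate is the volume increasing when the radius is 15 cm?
10800π cm³/s

V = (4/3)πr³
dV/dt = dV/dr · dr/dt = 4πr² · 12
At r = 15: dV/dt = 10800π cm³/s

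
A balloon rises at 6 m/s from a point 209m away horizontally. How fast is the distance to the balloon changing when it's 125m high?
375√59306/29653 ≈ 3.08 m/s

z² = 209² + y²
z = √(209² + 125²) = √59306
dz/dt = y/z · dy/dt = 125/√59306 · 6 = 375√59306/29653 ≈ 3.08 m/s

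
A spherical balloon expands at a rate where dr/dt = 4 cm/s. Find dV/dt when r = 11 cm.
1936π cm³/s

V = (4/3)πr³
dV/dt = dV/dr · dr/dt = 4πr² · 4
At r = 11: dV/dt = 1936π cm³/s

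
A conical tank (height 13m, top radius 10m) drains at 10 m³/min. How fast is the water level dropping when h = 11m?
169/(1210π) ≈ 0.04446 m/min

r/h = 10/13, so r = (10/13)h
V = (1/3)πr²h = (1/3)π((10/13)h)²h = (100/507)πh³
dV/dh = (100/169)πh²
dh/dt = (dV/dt)/(dV/dh) = -10/((100/169)π·11²) = -169/(1210π) m/min
The level is dropping at 169/(1210π) ≈ 0.04446 m/min.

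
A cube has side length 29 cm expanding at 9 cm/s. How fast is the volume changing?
22707 cm³/s

V = s³
dV/dt = 3s² · ds/dt = 3·29²·9 = 22707 cm³/s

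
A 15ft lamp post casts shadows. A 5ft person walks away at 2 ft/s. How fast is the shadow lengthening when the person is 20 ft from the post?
1 ft/s

By similar triangles: 15/(x+s) = 5/s
Solving: s = 5x/10
ds/dt = 5/10 · dx/dt = 1/2 · 2 = 1 ft/s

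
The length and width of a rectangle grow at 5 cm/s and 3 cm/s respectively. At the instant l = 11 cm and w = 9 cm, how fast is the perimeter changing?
16 cm/s

P = 2(l + w)
dP/dt = 2(dl/dt + dw/dt) = 2(5 + 3) = 16 cm/s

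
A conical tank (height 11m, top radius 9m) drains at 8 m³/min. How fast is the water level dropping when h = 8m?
121/(648π) ≈ 0.05944 m/min

r/h = 9/11, so r = (9/11)h
V = (1/3)πr²h = (1/3)π((9/11)h)²h = (27/121)πh³
dV/dh = (81/121)πh²
dh/dt = (dV/dt)/(dV/dh) = -8/((81/121)π·8²) = -121/(648π) m/min
The level is dropping at 121/(648π) ≈ 0.05944 m/min.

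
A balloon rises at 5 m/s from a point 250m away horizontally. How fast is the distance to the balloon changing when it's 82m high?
205√17306/17306 ≈ 1.558 m/s

z² = 250² + y²
z = √(250² + 82²) = 2√17306
dz/dt = y/z · dy/dt = 82/(2√17306) · 5 = 205√17306/17306 ≈ 1.558 m/s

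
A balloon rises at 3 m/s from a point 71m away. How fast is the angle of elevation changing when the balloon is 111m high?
0.012268 rad/s

tan(θ) = y/71
sec²(θ) · dθ/dt = (1/71) · dy/dt
dθ/dt = cos²(θ)/71 · 3 = 71/(71² + 111²) · 3
dθ/dt = 0.012268 rad/s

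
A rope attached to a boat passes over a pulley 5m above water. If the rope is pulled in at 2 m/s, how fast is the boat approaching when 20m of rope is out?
8√15/15 ≈ 2.066 m/s

rope² = x² + 5²
x = √(20² - 5²) = 5√15
dx/dt = (rope/x) · d(rope)/dt = (20/(5√15)) · (-2) = -8√15/15 m/s
The boat approaches at 8√15/15 ≈ 2.066 m/s.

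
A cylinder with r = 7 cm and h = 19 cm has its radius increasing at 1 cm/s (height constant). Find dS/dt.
66π cm²/s

S = 2πrh + 2πr² (lateral + bases)
dS/dt = (2πh + 4πr)·dr/dt = (2π·19 + 4π·7)·1
= 66π cm²/s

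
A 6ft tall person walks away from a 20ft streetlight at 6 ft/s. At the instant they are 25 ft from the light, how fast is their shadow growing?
18/7 ft/s

By similar triangles: 20/(x+s) = 6/s
Solving: s = 6x/14
ds/dt = 6/14 · dx/dt = 3/7 · 6 = 18/7 ft/s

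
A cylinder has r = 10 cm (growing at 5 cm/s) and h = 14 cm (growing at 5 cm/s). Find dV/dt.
1900π cm³/s

V = πr²h
dV/dt = 2πrh·dr/dt + πr²·dh/dt
= 2π(10)(14)(5) + π(10)²(5)
= 1900π cm³/s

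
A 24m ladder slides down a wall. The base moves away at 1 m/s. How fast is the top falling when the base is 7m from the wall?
7√527/527 ≈ 0.3049 m/s

x² + y² = 24²
2x·dx/dt + 2y·dy/dt = 0
dy/dt = -x/y · dx/dt = -7/√527 · 1 = -7√527/527 m/s
The top is descending at 7√527/527 ≈ 0.3049 m/s.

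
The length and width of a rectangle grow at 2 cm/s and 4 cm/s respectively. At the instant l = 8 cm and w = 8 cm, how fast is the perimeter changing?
12 cm/s

P = 2(l + w)
dP/dt = 2(dl/dt + dw/dt) = 2(2 + 4) = 12 cm/s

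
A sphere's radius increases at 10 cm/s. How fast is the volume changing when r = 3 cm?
360π cm³/s

V = (4/3)πr³
dV/dt = dV/dr · dr/dt = 4πr² · 10
At r = 3: dV/dt = 360π cm³/s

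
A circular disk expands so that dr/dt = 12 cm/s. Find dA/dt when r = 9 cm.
216π cm²/s

A = πr²
dA/dt = 2πr · dr/dt = 2π(9)(12) = 216π cm²/s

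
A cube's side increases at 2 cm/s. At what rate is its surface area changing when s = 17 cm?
408 cm²/s

A = 6s²
dA/dt = 12s · ds/dt = 12·17·2 = 408 cm²/s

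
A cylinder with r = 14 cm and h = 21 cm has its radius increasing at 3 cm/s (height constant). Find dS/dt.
294π cm²/s

S = 2πrh + 2πr² (lateral + bases)
dS/dt = (2πh + 4πr)·dr/dt = (2π·21 + 4π·14)·3
= 294π cm²/s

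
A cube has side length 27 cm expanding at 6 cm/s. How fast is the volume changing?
13122 cm³/s

V = s³
dV/dt = 3s² · ds/dt = 3·27²·6 = 13122 cm³/s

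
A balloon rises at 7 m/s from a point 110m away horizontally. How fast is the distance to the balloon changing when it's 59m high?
413√15581/15581 ≈ 3.309 m/s

z² = 110² + y²
z = √(110² + 59²) = √15581
dz/dt = y/z · dy/dt = 59/√15581 · 7 = 413√15581/15581 ≈ 3.309 m/s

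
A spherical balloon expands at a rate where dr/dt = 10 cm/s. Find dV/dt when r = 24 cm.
23040π cm³/s

V = (4/3)πr³
dV/dt = dV/dr · dr/dt = 4πr² · 10
At r = 24: dV/dt = 23040π cm³/s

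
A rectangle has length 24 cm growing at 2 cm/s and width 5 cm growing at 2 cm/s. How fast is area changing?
58 cm²/s

A = lw
dA/dt = w·dl/dt + l·dw/dt = 5·2 + 24·2 = 58 cm²/s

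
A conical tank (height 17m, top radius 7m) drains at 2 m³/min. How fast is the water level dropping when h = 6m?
289/(882π) ≈ 0.1043 m/min

r/h = 7/17, so r = (7/17)h
V = (1/3)πr²h = (1/3)π((7/17)h)²h = (49/867)πh³
dV/dh = (49/289)πh²
dh/dt = (dV/dt)/(dV/dh) = -2/((49/289)π·6²) = -289/(882π) m/min
The level is dropping at 289/(882π) ≈ 0.1043 m/min.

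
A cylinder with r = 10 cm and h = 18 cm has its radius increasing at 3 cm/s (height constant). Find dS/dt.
228π cm²/s

S = 2πrh + 2πr² (lateral + bases)
dS/dt = (2πh + 4πr)·dr/dt = (2π·18 + 4π·10)·3
= 228π cm²/s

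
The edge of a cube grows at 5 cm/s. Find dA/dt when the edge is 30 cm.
1800 cm²/s

A = 6s²
dA/dt = 12s · ds/dt = 12·30·5 = 1800 cm²/s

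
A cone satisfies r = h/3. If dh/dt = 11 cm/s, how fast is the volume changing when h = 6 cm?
44π cm³/s

V = (1/3)π(h/3)²h = πh³/27
dV/dt = πh²/9 · 11
At h = 6: dV/dt = 44π cm³/s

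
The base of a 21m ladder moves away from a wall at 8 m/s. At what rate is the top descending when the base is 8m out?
64√377/377 ≈ 3.296 m/s

x² + y² = 21²
2x·dx/dt + 2y·dy/dt = 0
dy/dt = -x/y · dx/dt = -8/√377 · 8 = -64√377/377 m/s
The top is descending at 64√377/377 ≈ 3.296 m/s.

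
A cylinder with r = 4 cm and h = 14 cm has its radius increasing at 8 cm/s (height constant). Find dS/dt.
352π cm²/s

S = 2πrh + 2πr² (lateral + bases)
dS/dt = (2πh + 4πr)·dr/dt = (2π·14 + 4π·4)·8
= 352π cm²/s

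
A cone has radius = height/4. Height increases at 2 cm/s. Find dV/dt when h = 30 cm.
225π/2 cm³/s

V = (1/3)π(h/4)²h = πh³/48
dV/dt = πh²/16 · 2
At h = 30: dV/dt = 225π/2 cm³/s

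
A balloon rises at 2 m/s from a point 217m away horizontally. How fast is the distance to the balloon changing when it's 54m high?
108√50005/50005 ≈ 0.483 m/s

z² = 217² + y²
z = √(217² + 54²) = √50005
dz/dt = y/z · dy/dt = 54/√50005 · 2 = 108√50005/50005 ≈ 0.483 m/s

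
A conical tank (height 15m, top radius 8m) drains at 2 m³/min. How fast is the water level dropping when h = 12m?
25/(512π) ≈ 0.01554 m/min

r/h = 8/15, so r = (8/15)h
V = (1/3)πr²h = (1/3)π((8/15)h)²h = (64/675)πh³
dV/dh = (64/225)πh²
dh/dt = (dV/dt)/(dV/dh) = -2/((64/225)π·12²) = -25/(512π) m/min
The level is dropping at 25/(512π) ≈ 0.01554 m/min.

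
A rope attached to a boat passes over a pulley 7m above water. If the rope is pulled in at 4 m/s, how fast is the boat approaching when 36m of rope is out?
144√1247/1247 ≈ 4.078 m/s

rope² = x² + 7²
x = √(36² - 7²) = √1247
dx/dt = (rope/x) · d(rope)/dt = (36/√1247) · (-4) = -144√1247/1247 m/s
The boat approaches at 144√1247/1247 ≈ 4.078 m/s.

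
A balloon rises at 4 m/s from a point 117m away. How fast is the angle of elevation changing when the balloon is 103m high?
0.019261 rad/s

tan(θ) = y/117
sec²(θ) · dθ/dt = (1/117) · dy/dt
dθ/dt = cos²(θ)/117 · 4 = 117/(117² + 103²) · 4
dθ/dt = 0.019261 rad/s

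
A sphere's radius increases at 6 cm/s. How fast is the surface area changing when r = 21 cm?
1008π cm²/s

S = 4πr²
dS/dt = dS/dr · dr/dt = 8πr · 6
At r = 21: dS/dt = 1008π cm²/s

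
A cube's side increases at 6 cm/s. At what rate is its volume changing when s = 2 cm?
72 cm³/s

V = s³
dV/dt = 3s² · ds/dt = 3·2²·6 = 72 cm³/s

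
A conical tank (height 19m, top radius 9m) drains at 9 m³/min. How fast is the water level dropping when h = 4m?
361/(144π) ≈ 0.798 m/min

r/h = 9/19, so r = (9/19)h
V = (1/3)πr²h = (1/3)π((9/19)h)²h = (27/361)πh³
dV/dh = (81/361)πh²
dh/dt = (dV/dt)/(dV/dh) = -9/((81/361)π·4²) = -361/(144π) m/min
The level is dropping at 361/(144π) ≈ 0.798 m/min.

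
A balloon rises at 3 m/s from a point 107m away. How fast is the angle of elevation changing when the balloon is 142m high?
0.010154 rad/s

tan(θ) = y/107
sec²(θ) · dθ/dt = (1/107) · dy/dt
dθ/dt = cos²(θ)/107 · 3 = 107/(107² + 142²) · 3
dθ/dt = 0.010154 rad/s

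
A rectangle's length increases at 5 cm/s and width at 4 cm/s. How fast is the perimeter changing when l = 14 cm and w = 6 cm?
18 cm/s

P = 2(l + w)
dP/dt = 2(dl/dt + dw/dt) = 2(5 + 4) = 18 cm/s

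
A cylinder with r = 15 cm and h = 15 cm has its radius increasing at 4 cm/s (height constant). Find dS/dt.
360π cm²/s

S = 2πrh + 2πr² (lateral + bases)
dS/dt = (2πh + 4πr)·dr/dt = (2π·15 + 4π·15)·4
= 360π cm²/s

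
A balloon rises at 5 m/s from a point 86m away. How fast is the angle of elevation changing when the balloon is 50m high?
0.043452 rad/s

tan(θ) = y/86
sec²(θ) · dθ/dt = (1/86) · dy/dt
dθ/dt = cos²(θ)/86 · 5 = 86/(86² + 50²) · 5
dθ/dt = 0.043452 rad/s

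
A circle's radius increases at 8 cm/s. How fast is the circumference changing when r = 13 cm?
16π cm/s

C = 2πr
dC/dt = 2π · dr/dt = 2π · 8 = 16π cm/s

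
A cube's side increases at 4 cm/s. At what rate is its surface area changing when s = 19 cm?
912 cm²/s

A = 6s²
dA/dt = 12s · ds/dt = 12·19·4 = 912 cm²/s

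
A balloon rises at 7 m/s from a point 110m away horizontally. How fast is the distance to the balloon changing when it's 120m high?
84√265/265 ≈ 5.16 m/s

z² = 110² + y²
z = √(110² + 120²) = 10√265
dz/dt = y/z · dy/dt = 120/(10√265) · 7 = 84√265/265 ≈ 5.16 m/s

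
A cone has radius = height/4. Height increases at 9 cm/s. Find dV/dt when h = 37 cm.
12321π/16 cm³/s

V = (1/3)π(h/4)²h = πh³/48
dV/dt = πh²/16 · 9
At h = 37: dV/dt = 12321π/16 cm³/s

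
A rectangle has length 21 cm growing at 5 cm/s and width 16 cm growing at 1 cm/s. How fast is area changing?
101 cm²/s

A = lw
dA/dt = w·dl/dt + l·dw/dt = 16·5 + 21·1 = 101 cm²/s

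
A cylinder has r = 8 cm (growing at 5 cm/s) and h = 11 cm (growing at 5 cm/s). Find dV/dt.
1200π cm³/s

V = πr²h
dV/dt = 2πrh·dr/dt + πr²·dh/dt
= 2π(8)(11)(5) + π(8)²(5)
= 1200π cm³/s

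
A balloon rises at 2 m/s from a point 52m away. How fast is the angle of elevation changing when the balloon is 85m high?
0.010474 rad/s

tan(θ) = y/52
sec²(θ) · dθ/dt = (1/52) · dy/dt
dθ/dt = cos²(θ)/52 · 2 = 52/(52² + 85²) · 2
dθ/dt = 0.010474 rad/s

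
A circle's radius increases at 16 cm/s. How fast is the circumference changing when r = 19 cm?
32π cm/s

C = 2πr
dC/dt = 2π · dr/dt = 2π · 16 = 32π cm/s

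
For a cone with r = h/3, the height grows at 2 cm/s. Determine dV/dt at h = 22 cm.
968π/9 cm³/s

V = (1/3)π(h/3)²h = πh³/27
dV/dt = πh²/9 · 2
At h = 22: dV/dt = 968π/9 cm³/s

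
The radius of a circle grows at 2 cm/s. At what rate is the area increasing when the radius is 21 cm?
84π cm²/s

A = πr²
dA/dt = 2πr · dr/dt = 2π(21)(2) = 84π cm²/s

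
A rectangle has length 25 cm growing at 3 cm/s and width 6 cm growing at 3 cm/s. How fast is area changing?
93 cm²/s

A = lw
dA/dt = w·dl/dt + l·dw/dt = 6·3 + 25·3 = 93 cm²/s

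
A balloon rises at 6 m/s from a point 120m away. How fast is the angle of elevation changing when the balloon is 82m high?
0.034084 rad/s

tan(θ) = y/120
sec²(θ) · dθ/dt = (1/120) · dy/dt
dθ/dt = cos²(θ)/120 · 6 = 120/(120² + 82²) · 6
dθ/dt = 0.034084 rad/s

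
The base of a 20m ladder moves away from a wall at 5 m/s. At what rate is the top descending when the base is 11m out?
55√31/93 ≈ 3.293 m/s

x² + y² = 20²
2x·dx/dt + 2y·dy/dt = 0
dy/dt = -x/y · dx/dt = -11/(3√31) · 5 = -55√31/93 m/s
The top is descending at 55√31/93 ≈ 3.293 m/s.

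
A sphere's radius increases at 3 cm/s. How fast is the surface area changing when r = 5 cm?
120π cm²/s

S = 4πr²
dS/dt = dS/dr · dr/dt = 8πr · 3
At r = 5: dS/dt = 120π cm²/s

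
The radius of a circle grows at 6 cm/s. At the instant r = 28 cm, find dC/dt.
12π cm/s

C = 2πr
dC/dt = 2π · dr/dt = 2π · 6 = 12π cm/s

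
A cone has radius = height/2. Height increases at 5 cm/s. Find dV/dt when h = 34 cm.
1445π cm³/s

V = (1/3)π(h/2)²h = πh³/12
dV/dt = πh²/4 · 5
At h = 34: dV/dt = 1445π cm³/s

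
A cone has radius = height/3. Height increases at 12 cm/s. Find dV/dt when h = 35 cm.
4900π/3 cm³/s

V = (1/3)π(h/3)²h = πh³/27
dV/dt = πh²/9 · 12
At h = 35: dV/dt = 4900π/3 cm³/s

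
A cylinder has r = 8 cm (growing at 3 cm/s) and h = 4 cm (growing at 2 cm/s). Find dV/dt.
320π cm³/s

V = πr²h
dV/dt = 2πrh·dr/dt + πr²·dh/dt
= 2π(8)(4)(3) + π(8)²(2)
= 320π cm³/s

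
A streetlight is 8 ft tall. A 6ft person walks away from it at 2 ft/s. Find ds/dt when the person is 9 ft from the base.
6 ft/s

By similar triangles: 8/(x+s) = 6/s
Solving: s = 6x/2
ds/dt = 6/2 · dx/dt = 3 · 2 = 6 ft/s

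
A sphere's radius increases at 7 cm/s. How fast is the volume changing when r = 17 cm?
8092π cm³/s

V = (4/3)πr³
dV/dt = dV/dr · dr/dt = 4πr² · 7
At r = 17: dV/dt = 8092π cm³/s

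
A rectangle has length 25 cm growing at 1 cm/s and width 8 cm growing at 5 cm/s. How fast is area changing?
133 cm²/s

A = lw
dA/dt = w·dl/dt + l·dw/dt = 8·1 + 25·5 = 133 cm²/s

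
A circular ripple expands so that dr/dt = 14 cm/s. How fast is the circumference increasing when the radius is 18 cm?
28π cm/s

C = 2πr
dC/dt = 2π · dr/dt = 2π · 14 = 28π cm/s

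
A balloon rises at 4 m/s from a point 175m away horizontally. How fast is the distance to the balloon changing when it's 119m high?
34√914/457 ≈ 2.249 m/s

z² = 175² + y²
z = √(175² + 119²) = 7√914
dz/dt = y/z · dy/dt = 119/(7√914) · 4 = 34√914/457 ≈ 2.249 m/s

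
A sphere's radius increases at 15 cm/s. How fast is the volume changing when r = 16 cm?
15360π cm³/s

V = (4/3)πr³
dV/dt = dV/dr · dr/dt = 4πr² · 15
At r = 16: dV/dt = 15360π cm³/s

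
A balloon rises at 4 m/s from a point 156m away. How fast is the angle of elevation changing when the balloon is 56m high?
0.022714 rad/s

tan(θ) = y/156
sec²(θ) · dθ/dt = (1/156) · dy/dt
dθ/dt = cos²(θ)/156 · 4 = 156/(156² + 56²) · 4
dθ/dt = 0.022714 rad/s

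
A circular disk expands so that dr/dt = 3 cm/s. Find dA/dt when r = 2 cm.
12π cm²/s

A = πr²
dA/dt = 2πr · dr/dt = 2π(2)(3) = 12π cm²/s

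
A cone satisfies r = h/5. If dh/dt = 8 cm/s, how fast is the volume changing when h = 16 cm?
2048π/25 cm³/s

V = (1/3)π(h/5)²h = πh³/75
dV/dt = πh²/25 · 8
At h = 16: dV/dt = 2048π/25 cm³/s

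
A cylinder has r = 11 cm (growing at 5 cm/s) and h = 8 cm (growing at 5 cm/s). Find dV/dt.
1485π cm³/s

V = πr²h
dV/dt = 2πrh·dr/dt + πr²·dh/dt
= 2π(11)(8)(5) + π(11)²(5)
= 1485π cm³/s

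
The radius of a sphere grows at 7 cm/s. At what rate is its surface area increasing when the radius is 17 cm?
952π cm²/s

S = 4πr²
dS/dt = dS/dr · dr/dt = 8πr · 7
At r = 17: dS/dt = 952π cm²/s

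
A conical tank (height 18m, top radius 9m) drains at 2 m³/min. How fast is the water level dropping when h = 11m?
8/(121π) ≈ 0.02105 m/min

r/h = 9/18, so r = (1/2)h
V = (1/3)πr²h = (1/3)π((1/2)h)²h = (1/12)πh³
dV/dh = (1/4)πh²
dh/dt = (dV/dt)/(dV/dh) = -2/((1/4)π·11²) = -8/(121π) m/min
The level is dropping at 8/(121π) ≈ 0.02105 m/min.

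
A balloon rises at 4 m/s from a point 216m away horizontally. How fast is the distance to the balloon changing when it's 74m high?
148√13033/13033 ≈ 1.296 m/s

z² = 216² + y²
z = √(216² + 74²) = 2√13033
dz/dt = y/z · dy/dt = 74/(2√13033) · 4 = 148√13033/13033 ≈ 1.296 m/s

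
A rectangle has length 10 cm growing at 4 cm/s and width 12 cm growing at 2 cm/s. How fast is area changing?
68 cm²/s

A = lw
dA/dt = w·dl/dt + l·dw/dt = 12·4 + 10·2 = 68 cm²/s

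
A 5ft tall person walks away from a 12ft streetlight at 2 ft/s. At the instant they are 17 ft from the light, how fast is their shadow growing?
10/7 ft/s

By similar triangles: 12/(x+s) = 5/s
Solving: s = 5x/7
ds/dt = 5/7 · dx/dt = 5/7 · 2 = 10/7 ft/s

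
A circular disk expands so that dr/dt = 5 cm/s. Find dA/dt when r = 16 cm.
160π cm²/s

A = πr²
dA/dt = 2πr · dr/dt = 2π(16)(5) = 160π cm²/s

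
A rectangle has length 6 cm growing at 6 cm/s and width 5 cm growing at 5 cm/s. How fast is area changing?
60 cm²/s

A = lw
dA/dt = w·dl/dt + l·dw/dt = 5·6 + 6·5 = 60 cm²/s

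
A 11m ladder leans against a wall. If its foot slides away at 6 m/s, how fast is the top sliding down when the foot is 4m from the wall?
8√105/35 ≈ 2.342 m/s

x² + y² = 11²
2x·dx/dt + 2y·dy/dt = 0
dy/dt = -x/y · dx/dt = -4/√105 · 6 = -8√105/35 m/s
The top is descending at 8√105/35 ≈ 2.342 m/s.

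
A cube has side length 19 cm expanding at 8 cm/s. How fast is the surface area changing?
1824 cm²/s

A = 6s²
dA/dt = 12s · ds/dt = 12·19·8 = 1824 cm²/s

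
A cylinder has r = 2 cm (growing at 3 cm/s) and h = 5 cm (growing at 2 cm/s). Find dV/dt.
68π cm³/s

V = πr²h
dV/dt = 2πrh·dr/dt + πr²·dh/dt
= 2π(2)(5)(3) + π(2)²(2)
= 68π cm³/s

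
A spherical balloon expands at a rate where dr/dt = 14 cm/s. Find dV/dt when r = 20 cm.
22400π cm³/s

V = (4/3)πr³
dV/dt = dV/dr · dr/dt = 4πr² · 14
At r = 20: dV/dt = 22400π cm³/s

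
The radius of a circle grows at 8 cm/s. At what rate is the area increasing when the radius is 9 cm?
144π cm²/s

A = πr²
dA/dt = 2πr · dr/dt = 2π(9)(8) = 144π cm²/s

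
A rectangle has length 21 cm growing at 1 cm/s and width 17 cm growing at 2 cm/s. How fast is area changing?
59 cm²/s

A = lw
dA/dt = w·dl/dt + l·dw/dt = 17·1 + 21·2 = 59 cm²/s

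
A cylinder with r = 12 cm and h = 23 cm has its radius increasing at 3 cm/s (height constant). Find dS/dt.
282π cm²/s

S = 2πrh + 2πr² (lateral + bases)
dS/dt = (2πh + 4πr)·dr/dt = (2π·23 + 4π·12)·3
= 282π cm²/s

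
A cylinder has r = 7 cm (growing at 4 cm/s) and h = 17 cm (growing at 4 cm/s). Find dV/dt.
1148π cm³/s

V = πr²h
dV/dt = 2πrh·dr/dt + πr²·dh/dt
= 2π(7)(17)(4) + π(7)²(4)
= 1148π cm³/s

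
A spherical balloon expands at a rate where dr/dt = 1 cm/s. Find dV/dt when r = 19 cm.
1444π cm³/s

V = (4/3)πr³
dV/dt = dV/dr · dr/dt = 4πr² · 1
At r = 19: dV/dt = 1444π cm³/s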